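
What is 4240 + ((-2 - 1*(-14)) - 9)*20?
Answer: 4300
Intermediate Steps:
4240 + ((-2 - 1*(-14)) - 9)*20 = 4240 + ((-2 + 14) - 9)*20 = 4240 + (12 - 9)*20 = 4240 + 3*20 = 4240 + 60 = 4300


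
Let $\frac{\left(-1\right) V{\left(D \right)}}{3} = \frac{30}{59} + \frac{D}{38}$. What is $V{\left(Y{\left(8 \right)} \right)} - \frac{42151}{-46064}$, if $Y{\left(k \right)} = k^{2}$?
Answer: $- \frac{292424665}{51637744} \approx -5.663$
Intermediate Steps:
$V{\left(D \right)} = - \frac{90}{59} - \frac{3 D}{38}$ ($V{\left(D \right)} = - 3 \left(\frac{30}{59} + \frac{D}{38}\right) = - \frac{90}{59} - \frac{3 D}{38}$)
$V{\left(Y{\left(8 \right)} \right)} - \frac{42151}{-46064} = \left(- \frac{90}{59} - \frac{3 \cdot 8^{2}}{38}\right) - \frac{42151}{-46064} = \left(- \frac{90}{59} - \frac{96}{19}\right) - 42151 \left(- \frac{1}{46064}\right) = \left(- \frac{90}{59} - \frac{96}{19}\right) - - \frac{42151}{46064} = - \frac{7374}{1121} + \frac{42151}{46064} = - \frac{292424665}{51637744}$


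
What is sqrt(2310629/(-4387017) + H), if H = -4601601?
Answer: 241*I*sqrt(1524802368758622)/4387017 ≈ 2145.1*I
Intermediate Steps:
sqrt(2310629/(-4387017) + H) = sqrt(2310629/(-4387017) - 4601601) = sqrt(2310629*(-1/4387017) - 4601601) = sqrt(-2310629/4387017 - 4601601) = sqrt(-20187304124846/4387017) = 241*I*sqrt(1524802368758622)/4387017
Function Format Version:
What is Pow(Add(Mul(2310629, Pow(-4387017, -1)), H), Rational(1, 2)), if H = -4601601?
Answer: Mul(Rational(241, 4387017), I, Pow(1524802368758622, Rational(1, 2))) ≈ Mul(2145.1, I)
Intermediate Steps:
Pow(Add(Mul(2310629, Pow(-4387017, -1)), H), Rational(1, 2)) = Pow(Add(Mul(2310629, Pow(-4387017, -1)), -4601601), Rational(1, 2)) = Pow(Add(Mul(2310629, Rational(-1, 4387017)), -4601601), Rational(1, 2)) = Pow(Add(Rational(-2310629, 4387017), -4601601), Rational(1, 2)) = Pow(Rational(-20187304124846, 4387017), Rational(1, 2)) = Mul(Rational(241, 4387017), I, Pow(1524802368758622, Rational(1, 2)))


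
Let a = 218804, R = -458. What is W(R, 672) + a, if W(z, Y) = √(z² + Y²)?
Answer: 218804 + 2*√165337 ≈ 2.1962e+5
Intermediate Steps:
W(z, Y) = √(Y² + z²)
W(R, 672) + a = √(672² + (-458)²) + 218804 = √(451584 + 209764) + 218804 = √661348 + 218804 = 2*√165337 + 218804 = 218804 + 2*√165337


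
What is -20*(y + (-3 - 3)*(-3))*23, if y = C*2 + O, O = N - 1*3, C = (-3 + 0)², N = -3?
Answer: -13800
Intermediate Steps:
C = 9 (C = (-3)² = 9)
O = -6 (O = -3 - 1*3 = -3 - 3 = -6)
y = 12 (y = 9*2 - 6 = 18 - 6 = 12)
-20*(y + (-3 - 3)*(-3))*23 = -20*(12 + (-3 - 3)*(-3))*23 = -20*(12 - 6*(-3))*23 = -20*(12 + 18)*23 = -20*30*23 = -600*23 = -13800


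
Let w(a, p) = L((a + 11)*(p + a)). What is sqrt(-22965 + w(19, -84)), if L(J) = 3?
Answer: I*sqrt(22962) ≈ 151.53*I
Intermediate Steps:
w(a, p) = 3
sqrt(-22965 + w(19, -84)) = sqrt(-22965 + 3) = sqrt(-22962) = I*sqrt(22962)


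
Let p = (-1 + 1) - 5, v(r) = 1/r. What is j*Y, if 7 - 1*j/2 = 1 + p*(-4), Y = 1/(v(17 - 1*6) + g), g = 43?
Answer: -154/237 ≈ -0.64979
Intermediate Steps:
Y = 11/474 (Y = 1/(1/(17 - 1*6) + 43) = 1/(1/(17 - 6) + 43) = 1/(1/11 + 43) = 1/(474/11) = 11/474 ≈ 0.023207)
p = -5 (p = 0 - 5 = -5)
j = -28 (j = 14 - 2*(1 - 5*(-4)) = 14 - 2*(1 + 20) = 14 - 2*21 = 14 - 42 = -28)
j*Y = -28*11/474 = -154/237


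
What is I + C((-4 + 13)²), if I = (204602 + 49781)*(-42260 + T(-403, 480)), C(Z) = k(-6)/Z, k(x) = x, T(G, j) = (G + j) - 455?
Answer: -292852323560/27 ≈ -1.0846e+10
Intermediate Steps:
T(G, j) = -455 + G + j
C(Z) = -6/Z
I = -10846382354 (I = (204602 + 49781)*(-42260 + (-455 - 403 + 480)) = 254383*(-42260 - 378) = 254383*(-42638) = -10846382354)
I + C((-4 + 13)²) = -10846382354 - 6/(-4 + 13)² = -10846382354 - 6/(9²) = -10846382354 - 6/81 = -10846382354 - 6*1/81 = -10846382354 - 2/27 = -292852323560/27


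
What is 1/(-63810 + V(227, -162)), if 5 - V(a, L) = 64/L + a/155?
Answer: -12555/801085202 ≈ -1.5673e-5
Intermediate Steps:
V(a, L) = 5 - 64/L - a/155 (V(a, L) = 5 - (64/L + a/155) = 5 + (-64/L - a/155) = 5 - 64/L - a/155)
1/(-63810 + V(227, -162)) = 1/(-63810 + (5 - 64/(-162) - 1/155*227)) = 1/(-63810 + (5 - 64*(-1/162) - 227/155)) = 1/(-63810 + (5 + 32/81 - 227/155)) = 1/(-63810 + 49348/12555) = 1/(-801085202/12555) = -12555/801085202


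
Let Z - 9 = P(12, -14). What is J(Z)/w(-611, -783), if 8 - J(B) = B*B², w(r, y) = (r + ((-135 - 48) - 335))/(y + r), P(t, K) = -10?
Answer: 12546/1129 ≈ 11.112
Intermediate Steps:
Z = -1 (Z = 9 - 10 = -1)
w(r, y) = (-518 + r)/(r + y) (w(r, y) = (r + (-183 - 335))/(r + y) = (r - 518)/(r + y) = (-518 + r)/(r + y))
J(B) = 8 - B³ (J(B) = 8 - B*B² = 8 - B³)
J(Z)/w(-611, -783) = (8 - 1*(-1)³)/(((-518 - 611)/(-611 - 783))) = (8 - 1*(-1))/((-1129/(-1394))) = (8 + 1)/((-1/1394*(-1129))) = 9/(1129/1394) = 9*(1394/1129) = 12546/1129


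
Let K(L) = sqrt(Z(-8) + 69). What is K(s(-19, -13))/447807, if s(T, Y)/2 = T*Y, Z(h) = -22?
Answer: sqrt(47)/447807 ≈ 1.5309e-5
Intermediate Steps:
s(T, Y) = 2*T*Y (s(T, Y) = 2*(T*Y) = 2*T*Y)
K(L) = sqrt(47) (K(L) = sqrt(-22 + 69) = sqrt(47))
K(s(-19, -13))/447807 = sqrt(47)/447807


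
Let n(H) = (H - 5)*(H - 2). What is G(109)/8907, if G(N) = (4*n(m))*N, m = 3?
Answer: -872/8907 ≈ -0.097901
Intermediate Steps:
n(H) = (-5 + H)*(-2 + H)
G(N) = -8*N (G(N) = (4*(10 + 3**2 - 7*3))*N = (4*(10 + 9 - 21))*N = (4*(-2))*N = -8*N)
G(109)/8907 = -8*109/8907 = -872*1/8907 = -872/8907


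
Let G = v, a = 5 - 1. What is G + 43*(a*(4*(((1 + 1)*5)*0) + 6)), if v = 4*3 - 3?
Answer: 1041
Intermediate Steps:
a = 4
v = 9 (v = 12 - 3 = 9)
G = 9
G + 43*(a*(4*(((1 + 1)*5)*0) + 6)) = 9 + 43*(4*(4*(((1 + 1)*5)*0) + 6)) = 9 + 43*(4*(4*((2*5)*0) + 6)) = 9 + 43*(4*(4*(10*0) + 6)) = 9 + 43*(4*(4*0 + 6)) = 9 + 43*(4*(0 + 6)) = 9 + 43*(4*6) = 9 + 43*24 = 9 + 1032 = 1041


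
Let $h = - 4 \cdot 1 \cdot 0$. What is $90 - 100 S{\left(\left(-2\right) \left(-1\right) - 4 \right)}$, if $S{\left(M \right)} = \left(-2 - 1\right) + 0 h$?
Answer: $390$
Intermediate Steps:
$h = 0$ ($h = \left(-4\right) 0 = 0$)
$S{\left(M \right)} = -3$ ($S{\left(M \right)} = \left(-2 - 1\right) + 0 \cdot 0 = \left(-2 - 1\right) + 0 = -3 + 0 = -3$)
$90 - 100 S{\left(\left(-2\right) \left(-1\right) - 4 \right)} = 90 - -300 = 90 + 300 = 390$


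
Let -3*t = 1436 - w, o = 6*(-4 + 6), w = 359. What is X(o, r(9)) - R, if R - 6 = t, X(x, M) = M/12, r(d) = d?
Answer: 1415/4 ≈ 353.75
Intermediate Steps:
o = 12 (o = 6*2 = 12)
X(x, M) = M/12 (X(x, M) = M*(1/12) = M/12)
t = -359 (t = -(1436 - 1*359)/3 = -(1436 - 359)/3 = -⅓*1077 = -359)
R = -353 (R = 6 - 359 = -353)
X(o, r(9)) - R = (1/12)*9 - 1*(-353) = ¾ + 353 = 1415/4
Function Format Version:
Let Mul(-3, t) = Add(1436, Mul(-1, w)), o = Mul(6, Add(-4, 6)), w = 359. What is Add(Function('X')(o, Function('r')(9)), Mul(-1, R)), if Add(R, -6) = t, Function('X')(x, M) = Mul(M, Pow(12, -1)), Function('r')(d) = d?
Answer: Rational(1415, 4) ≈ 353.75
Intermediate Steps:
o = 12 (o = Mul(6, 2) = 12)
Function('X')(x, M) = Mul(Rational(1, 12), M) (Function('X')(x, M) = Mul(M, Rational(1, 12)) = Mul(Rational(1, 12), M))
t = -359 (t = Mul(Rational(-1, 3), Add(1436, Mul(-1, 359))) = Mul(Rational(-1, 3), Add(1436, -359)) = Mul(Rational(-1, 3), 1077) = -359)
R = -353 (R = Add(6, -359) = -353)
Add(Function('X')(o, Function('r')(9)), Mul(-1, R)) = Add(Mul(Rational(1, 12), 9), Mul(-1, -353)) = Add(Rational(3, 4), 353) = Rational(1415, 4)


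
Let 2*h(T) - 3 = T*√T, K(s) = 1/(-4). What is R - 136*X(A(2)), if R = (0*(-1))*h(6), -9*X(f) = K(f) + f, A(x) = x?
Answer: 238/9 ≈ 26.444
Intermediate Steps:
K(s) = -¼
h(T) = 3/2 + T^(3/2)/2 (h(T) = 3/2 + (T*√T)/2 = 3/2 + T^(3/2)/2)
X(f) = 1/36 - f/9 (X(f) = -(-¼ + f)/9 = 1/36 - f/9)
R = 0 (R = (0*(-1))*(3/2 + 6^(3/2)/2) = 0*(3/2 + (6*√6)/2) = 0*(3/2 + 3*√6) = 0)
R - 136*X(A(2)) = 0 - 136*(1/36 - ⅑*2) = 0 - 136*(1/36 - 2/9) = 0 - 136*(-7/36) = 0 + 238/9 = 238/9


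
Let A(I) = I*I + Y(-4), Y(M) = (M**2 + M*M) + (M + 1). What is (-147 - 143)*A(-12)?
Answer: -50170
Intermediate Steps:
Y(M) = 1 + M + 2*M**2 (Y(M) = (M**2 + M**2) + (1 + M) = 2*M**2 + (1 + M) = 1 + M + 2*M**2)
A(I) = 29 + I**2 (A(I) = I*I + (1 - 4 + 2*(-4)**2) = I**2 + (1 - 4 + 2*16) = I**2 + (1 - 4 + 32) = I**2 + 29 = 29 + I**2)
(-147 - 143)*A(-12) = (-147 - 143)*(29 + (-12)**2) = -290*(29 + 144) = -290*173 = -50170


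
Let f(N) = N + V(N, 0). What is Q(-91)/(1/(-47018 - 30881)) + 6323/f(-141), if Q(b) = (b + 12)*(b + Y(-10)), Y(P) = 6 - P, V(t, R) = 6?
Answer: -62309468948/135 ≈ -4.6155e+8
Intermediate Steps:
f(N) = 6 + N (f(N) = N + 6 = 6 + N)
Q(b) = (12 + b)*(16 + b) (Q(b) = (b + 12)*(b + (6 - 1*(-10))) = (12 + b)*(b + (6 + 10)) = (12 + b)*(b + 16) = (12 + b)*(16 + b))
Q(-91)/(1/(-47018 - 30881)) + 6323/f(-141) = (192 + (-91)² + 28*(-91))/(1/(-47018 - 30881)) + 6323/(6 - 141) = (192 + 8281 - 2548)/(1/(-77899)) + 6323/(-135) = 5925/(-1/77899) + 6323*(-1/135) = 5925*(-77899) - 6323/135 = -461551575 - 6323/135 = -62309468948/135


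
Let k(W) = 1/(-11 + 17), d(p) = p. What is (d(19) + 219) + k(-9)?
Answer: 1429/6 ≈ 238.17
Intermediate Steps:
k(W) = ⅙ (k(W) = 1/6 = ⅙)
(d(19) + 219) + k(-9) = (19 + 219) + ⅙ = 238 + ⅙ = 1429/6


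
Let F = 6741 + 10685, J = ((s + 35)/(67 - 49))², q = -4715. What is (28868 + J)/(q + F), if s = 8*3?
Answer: 9356713/4118364 ≈ 2.2719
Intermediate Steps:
s = 24
J = 3481/324 (J = ((24 + 35)/(67 - 49))² = (59/18)² = 3481/324 ≈ 10.744)
F = 17426
(28868 + J)/(q + F) = (28868 + 3481/324)/(-4715 + 17426) = (9356713/324)/12711 = (9356713/324)*(1/12711) = 9356713/4118364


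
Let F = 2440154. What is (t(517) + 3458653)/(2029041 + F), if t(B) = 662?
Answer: 691863/893839 ≈ 0.77404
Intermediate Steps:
(t(517) + 3458653)/(2029041 + F) = (662 + 3458653)/(2029041 + 2440154) = 3459315/4469195 = 3459315*(1/4469195) = 691863/893839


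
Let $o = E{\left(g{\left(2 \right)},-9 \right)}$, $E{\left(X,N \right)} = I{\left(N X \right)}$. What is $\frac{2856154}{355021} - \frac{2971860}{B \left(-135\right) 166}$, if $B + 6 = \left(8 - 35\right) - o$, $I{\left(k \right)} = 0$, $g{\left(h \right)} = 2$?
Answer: $\frac{35237961952}{8751622671} \approx 4.0265$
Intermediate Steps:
$E{\left(X,N \right)} = 0$
$o = 0$
$B = -33$ ($B = -6 + \left(\left(8 - 35\right) - 0\right) = -6 + \left(-27 + 0\right) = -6 - 27 = -33$)
$\frac{2856154}{355021} - \frac{2971860}{B \left(-135\right) 166} = \frac{2856154}{355021} - \frac{2971860}{\left(-33\right) \left(-135\right) 166} = 2856154 \cdot \frac{1}{355021} - \frac{2971860}{4455 \cdot 166} = \frac{2856154}{355021} - \frac{2971860}{739530} = \frac{2856154}{355021} - \frac{99062}{24651} = \frac{35237961952}{8751622671}$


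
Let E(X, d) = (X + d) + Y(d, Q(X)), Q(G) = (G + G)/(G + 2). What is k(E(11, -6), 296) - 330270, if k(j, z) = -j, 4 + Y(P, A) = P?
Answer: -330265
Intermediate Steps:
Q(G) = 2*G/(2 + G) (Q(G) = (2*G)/(2 + G) = 2*G/(2 + G))
Y(P, A) = -4 + P
E(X, d) = -4 + X + 2*d (E(X, d) = (X + d) + (-4 + d) = -4 + X + 2*d)
k(E(11, -6), 296) - 330270 = -(-4 + 11 + 2*(-6)) - 330270 = -(-4 + 11 - 12) - 330270 = -1*(-5) - 330270 = 5 - 330270 = -330265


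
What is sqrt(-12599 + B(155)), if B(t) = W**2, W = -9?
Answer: I*sqrt(12518) ≈ 111.88*I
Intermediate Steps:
B(t) = 81 (B(t) = (-9)**2 = 81)
sqrt(-12599 + B(155)) = sqrt(-12599 + 81) = sqrt(-12518) = I*sqrt(12518)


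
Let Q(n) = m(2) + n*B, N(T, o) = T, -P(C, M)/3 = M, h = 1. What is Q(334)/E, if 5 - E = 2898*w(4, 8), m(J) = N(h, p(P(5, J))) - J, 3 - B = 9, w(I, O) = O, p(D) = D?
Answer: 2005/23179 ≈ 0.086501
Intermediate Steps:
P(C, M) = -3*M
B = -6 (B = 3 - 1*9 = 3 - 9 = -6)
m(J) = 1 - J
E = -23179 (E = 5 - 2898*8 = 5 - 1*23184 = 5 - 23184 = -23179)
Q(n) = -1 - 6*n (Q(n) = (1 - 1*2) + n*(-6) = (1 - 2) - 6*n = -1 - 6*n)
Q(334)/E = (-1 - 6*334)/(-23179) = (-1 - 2004)*(-1/23179) = -2005*(-1/23179) = 2005/23179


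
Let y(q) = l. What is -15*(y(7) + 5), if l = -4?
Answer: -15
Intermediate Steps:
y(q) = -4
-15*(y(7) + 5) = -15*(-4 + 5) = -15*1 = -15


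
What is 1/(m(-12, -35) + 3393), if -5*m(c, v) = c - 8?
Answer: 1/3397 ≈ 0.00029438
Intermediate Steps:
m(c, v) = 8/5 - c/5 (m(c, v) = -(c - 8)/5 = -(-8 + c)/5 = 8/5 - c/5)
1/(m(-12, -35) + 3393) = 1/((8/5 - 1/5*(-12)) + 3393) = 1/((8/5 + 12/5) + 3393) = 1/(4 + 3393) = 1/3397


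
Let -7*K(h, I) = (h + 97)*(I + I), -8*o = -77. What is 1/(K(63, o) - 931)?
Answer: -1/1371 ≈ -0.00072939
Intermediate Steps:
o = 77/8 (o = -1/8*(-77) = 77/8 ≈ 9.6250)
K(h, I) = -2*I*(97 + h)/7 (K(h, I) = -(h + 97)*(I + I)/7 = -(97 + h)*2*I/7 = -2*I*(97 + h)/7)
1/(K(63, o) - 931) = 1/(-2/7*77/8*(97 + 63) - 931) = 1/(-2/7*77/8*160 - 931) = 1/(-440 - 931) = 1/(-1371) = -1/1371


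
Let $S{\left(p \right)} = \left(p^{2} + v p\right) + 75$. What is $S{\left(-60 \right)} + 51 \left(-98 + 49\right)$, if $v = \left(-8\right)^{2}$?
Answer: $-2664$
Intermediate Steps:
$v = 64$
$S{\left(p \right)} = 75 + p^{2} + 64 p$ ($S{\left(p \right)} = \left(p^{2} + 64 p\right) + 75 = 75 + p^{2} + 64 p$)
$S{\left(-60 \right)} + 51 \left(-98 + 49\right) = \left(75 + \left(-60\right)^{2} + 64 \left(-60\right)\right) + 51 \left(-98 + 49\right) = \left(75 + 3600 - 3840\right) + 51 \left(-49\right) = -165 - 2499 = -2664$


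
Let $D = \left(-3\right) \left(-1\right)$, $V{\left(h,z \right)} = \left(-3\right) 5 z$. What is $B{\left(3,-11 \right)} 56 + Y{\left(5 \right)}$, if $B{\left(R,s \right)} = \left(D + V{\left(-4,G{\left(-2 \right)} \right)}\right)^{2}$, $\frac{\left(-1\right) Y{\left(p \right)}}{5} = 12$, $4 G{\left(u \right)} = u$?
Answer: $6114$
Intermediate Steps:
$G{\left(u \right)} = \frac{u}{4}$
$V{\left(h,z \right)} = - 15 z$
$Y{\left(p \right)} = -60$ ($Y{\left(p \right)} = \left(-5\right) 12 = -60$)
$D = 3$
$B{\left(R,s \right)} = \frac{441}{4}$ ($B{\left(R,s \right)} = \left(3 - 15 \cdot \frac{1}{4} \left(-2\right)\right)^{2} = \left(3 - - \frac{15}{2}\right)^{2} = \left(3 + \frac{15}{2}\right)^{2} = \left(\frac{21}{2}\right)^{2} = \frac{441}{4}$)
$B{\left(3,-11 \right)} 56 + Y{\left(5 \right)} = \frac{441}{4} \cdot 56 - 60 = 6174 - 60 = 6114$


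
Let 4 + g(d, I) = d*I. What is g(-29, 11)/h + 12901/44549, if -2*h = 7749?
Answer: 128748503/345210201 ≈ 0.37296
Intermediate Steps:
g(d, I) = -4 + I*d (g(d, I) = -4 + d*I = -4 + I*d)
h = -7749/2 (h = -½*7749 = -7749/2 ≈ -3874.5)
g(-29, 11)/h + 12901/44549 = (-4 + 11*(-29))/(-7749/2) + 12901/44549 = (-4 - 319)*(-2/7749) + 12901*(1/44549) = -323*(-2/7749) + 12901/44549 = 646/7749 + 12901/44549 = 128748503/345210201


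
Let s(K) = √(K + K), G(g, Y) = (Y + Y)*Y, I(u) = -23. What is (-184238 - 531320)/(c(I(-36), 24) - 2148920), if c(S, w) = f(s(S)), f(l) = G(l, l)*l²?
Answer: 357779/1072344 ≈ 0.33364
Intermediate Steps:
G(g, Y) = 2*Y² (G(g, Y) = (2*Y)*Y = 2*Y²)
s(K) = √2*√K (s(K) = √(2*K) = √2*√K)
f(l) = 2*l⁴ (f(l) = (2*l²)*l² = 2*l⁴)
c(S, w) = 8*S² (c(S, w) = 2*(√2*√S)⁴ = 2*(4*S²) = 8*S²)
(-184238 - 531320)/(c(I(-36), 24) - 2148920) = (-184238 - 531320)/(8*(-23)² - 2148920) = -715558/(8*529 - 2148920) = -715558/(4232 - 2148920) = -715558/(-2144688) = -715558*(-1/2144688) = 357779/1072344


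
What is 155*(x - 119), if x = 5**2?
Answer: -14570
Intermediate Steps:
x = 25
155*(x - 119) = 155*(25 - 119) = 155*(-94) = -14570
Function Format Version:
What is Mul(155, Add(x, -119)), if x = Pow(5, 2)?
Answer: -14570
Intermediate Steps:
x = 25
Mul(155, Add(x, -119)) = Mul(155, Add(25, -119)) = Mul(155, -94) = -14570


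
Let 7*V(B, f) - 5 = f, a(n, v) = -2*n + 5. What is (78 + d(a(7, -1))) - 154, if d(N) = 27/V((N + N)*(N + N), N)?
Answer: -493/4 ≈ -123.25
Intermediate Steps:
a(n, v) = 5 - 2*n
V(B, f) = 5/7 + f/7
d(N) = 27/(5/7 + N/7)
(78 + d(a(7, -1))) - 154 = (78 + 189/(5 + (5 - 2*7))) - 154 = (78 + 189/(5 + (5 - 14))) - 154 = (78 + 189/(5 - 9)) - 154 = (78 + 189/(-4)) - 154 = (78 + 189*(-1/4)) - 154 = (78 - 189/4) - 154 = 123/4 - 154 = -493/4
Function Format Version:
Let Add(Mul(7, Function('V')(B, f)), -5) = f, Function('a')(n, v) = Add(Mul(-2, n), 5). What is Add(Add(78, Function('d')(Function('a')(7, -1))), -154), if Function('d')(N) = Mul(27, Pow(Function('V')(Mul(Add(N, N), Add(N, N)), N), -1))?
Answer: Rational(-493, 4) ≈ -123.25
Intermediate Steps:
Function('a')(n, v) = Add(5, Mul(-2, n))
Function('V')(B, f) = Add(Rational(5, 7), Mul(Rational(1, 7), f))
Function('d')(N) = Mul(27, Pow(Add(Rational(5, 7), Mul(Rational(1, 7), N)), -1))
Add(Add(78, Function('d')(Function('a')(7, -1))), -154) = Add(Add(78, Mul(189, Pow(Add(5, Add(5, Mul(-2, 7))), -1))), -154) = Add(Add(78, Mul(189, Pow(Add(5, Add(5, -14)), -1))), -154) = Add(Add(78, Mul(189, Pow(Add(5, -9), -1))), -154) = Add(Add(78, Mul(189, Pow(-4, -1))), -154) = Add(Add(78, Mul(189, Rational(-1, 4))), -154) = Add(Add(78, Rational(-189, 4)), -154) = Add(Rational(123, 4), -154) = Rational(-493, 4)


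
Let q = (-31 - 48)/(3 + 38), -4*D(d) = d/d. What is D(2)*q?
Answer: 79/164 ≈ 0.48171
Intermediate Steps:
D(d) = -¼ (D(d) = -d/(4*d) = -¼*1 = -¼)
q = -79/41 ≈ -1.9268
D(2)*q = -¼*(-79/41) = 79/164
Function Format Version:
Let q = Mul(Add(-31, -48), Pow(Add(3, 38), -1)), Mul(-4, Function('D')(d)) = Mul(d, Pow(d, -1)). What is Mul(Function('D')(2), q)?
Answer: Rational(79, 164) ≈ 0.48171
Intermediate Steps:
Function('D')(d) = Rational(-1, 4) (Function('D')(d) = Mul(Rational(-1, 4), Mul(d, Pow(d, -1))) = Mul(Rational(-1, 4), 1) = Rational(-1, 4))
q = Rational(-79, 41) (q = Mul(-79, Pow(41, -1)) = Mul(-79, Rational(1, 41)) = Rational(-79, 41) ≈ -1.9268)
Mul(Function('D')(2), q) = Mul(Rational(-1, 4), Rational(-79, 41)) = Rational(79, 164)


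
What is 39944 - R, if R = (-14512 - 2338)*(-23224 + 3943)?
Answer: -324844906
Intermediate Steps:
R = 324884850 (R = -16850*(-19281) = 324884850)
39944 - R = 39944 - 1*324884850 = 39944 - 324884850 = -324844906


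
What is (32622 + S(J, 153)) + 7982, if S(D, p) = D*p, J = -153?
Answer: 17195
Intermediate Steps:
(32622 + S(J, 153)) + 7982 = (32622 - 153*153) + 7982 = (32622 - 23409) + 7982 = 9213 + 7982 = 17195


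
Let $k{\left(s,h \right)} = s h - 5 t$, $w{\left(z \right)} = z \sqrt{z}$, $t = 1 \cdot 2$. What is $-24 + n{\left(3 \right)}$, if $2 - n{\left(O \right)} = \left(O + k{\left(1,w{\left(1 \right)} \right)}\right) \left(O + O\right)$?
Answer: $14$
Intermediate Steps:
$t = 2$
$w{\left(z \right)} = z^{\frac{3}{2}}$
$k{\left(s,h \right)} = -10 + h s$ ($k{\left(s,h \right)} = s h - 10 = h s - 10 = -10 + h s$)
$n{\left(O \right)} = 2 - 2 O \left(-9 + O\right)$ ($n{\left(O \right)} = 2 - \left(O - \left(10 - 1^{\frac{3}{2}} \cdot 1\right)\right) \left(O + O\right) = 2 - \left(O + \left(-10 + 1 \cdot 1\right)\right) 2 O = 2 - \left(O + \left(-10 + 1\right)\right) 2 O = 2 - \left(O - 9\right) 2 O = 2 - \left(-9 + O\right) 2 O = 2 - 2 O \left(-9 + O\right)$)
$-24 + n{\left(3 \right)} = -24 + \left(2 - 2 \cdot 3^{2} + 18 \cdot 3\right) = -24 + \left(2 - 18 + 54\right) = -24 + 38 = 14$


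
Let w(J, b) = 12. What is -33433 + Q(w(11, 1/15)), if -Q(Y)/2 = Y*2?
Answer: -33481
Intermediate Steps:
Q(Y) = -4*Y (Q(Y) = -2*Y*2 = -4*Y)
-33433 + Q(w(11, 1/15)) = -33433 - 4*12 = -33433 - 48 = -33481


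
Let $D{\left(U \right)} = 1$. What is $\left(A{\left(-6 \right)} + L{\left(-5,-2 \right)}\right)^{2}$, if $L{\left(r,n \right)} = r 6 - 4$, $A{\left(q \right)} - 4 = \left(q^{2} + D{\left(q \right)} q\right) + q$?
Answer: $36$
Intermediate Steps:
$A{\left(q \right)} = 4 + q^{2} + 2 q$ ($A{\left(q \right)} = 4 + \left(\left(q^{2} + 1 q\right) + q\right) = 4 + \left(\left(q^{2} + q\right) + q\right) = 4 + \left(\left(q + q^{2}\right) + q\right) = 4 + \left(q^{2} + 2 q\right) = 4 + q^{2} + 2 q$)
$L{\left(r,n \right)} = -4 + 6 r$ ($L{\left(r,n \right)} = 6 r - 4 = -4 + 6 r$)
$\left(A{\left(-6 \right)} + L{\left(-5,-2 \right)}\right)^{2} = \left(\left(4 + \left(-6\right)^{2} + 2 \left(-6\right)\right) + \left(-4 + 6 \left(-5\right)\right)\right)^{2} = \left(\left(4 + 36 - 12\right) - 34\right)^{2} = \left(28 - 34\right)^{2} = \left(-6\right)^{2} = 36$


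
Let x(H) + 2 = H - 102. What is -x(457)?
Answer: -353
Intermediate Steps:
x(H) = -104 + H (x(H) = -2 + (H - 102) = -2 + (-102 + H) = -104 + H)
-x(457) = -(-104 + 457) = -1*353 = -353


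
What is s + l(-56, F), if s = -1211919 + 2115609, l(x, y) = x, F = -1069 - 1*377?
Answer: 903634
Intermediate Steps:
F = -1446 (F = -1069 - 377 = -1446)
s = 903690
s + l(-56, F) = 903690 - 56 = 903634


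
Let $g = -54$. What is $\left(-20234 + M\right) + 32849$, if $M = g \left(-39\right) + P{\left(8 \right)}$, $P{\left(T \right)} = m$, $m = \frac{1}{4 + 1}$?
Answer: $\frac{73606}{5} \approx 14721.0$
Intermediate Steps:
$m = \frac{1}{5} \approx 0.2$
$P{\left(T \right)} = \frac{1}{5}$
$M = \frac{10531}{5}$ ($M = \left(-54\right) \left(-39\right) + \frac{1}{5} = 2106 + \frac{1}{5} = \frac{10531}{5} \approx 2106.2$)
$\left(-20234 + M\right) + 32849 = \left(-20234 + \frac{10531}{5}\right) + 32849 = - \frac{90639}{5} + 32849 = \frac{73606}{5}$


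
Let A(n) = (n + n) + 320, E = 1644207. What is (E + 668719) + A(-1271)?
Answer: 2310704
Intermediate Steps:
A(n) = 320 + 2*n (A(n) = 2*n + 320 = 320 + 2*n)
(E + 668719) + A(-1271) = (1644207 + 668719) + (320 + 2*(-1271)) = 2312926 + (320 - 2542) = 2312926 - 2222 = 2310704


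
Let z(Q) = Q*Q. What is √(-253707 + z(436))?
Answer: I*√63611 ≈ 252.21*I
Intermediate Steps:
z(Q) = Q²
√(-253707 + z(436)) = √(-253707 + 436²) = √(-253707 + 190096) = √(-63611) = I*√63611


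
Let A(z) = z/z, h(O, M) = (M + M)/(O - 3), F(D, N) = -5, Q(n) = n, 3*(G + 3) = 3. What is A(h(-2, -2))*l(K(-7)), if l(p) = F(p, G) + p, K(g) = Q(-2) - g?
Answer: 0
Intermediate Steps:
G = -2 (G = -3 + (⅓)*3 = -3 + 1 = -2)
h(O, M) = 2*M/(-3 + O) (h(O, M) = (2*M)/(-3 + O) = 2*M/(-3 + O))
A(z) = 1
K(g) = -2 - g
l(p) = -5 + p
A(h(-2, -2))*l(K(-7)) = 1*(-5 + (-2 - 1*(-7))) = 1*(-5 + (-2 + 7)) = 1*(-5 + 5) = 1*0 = 0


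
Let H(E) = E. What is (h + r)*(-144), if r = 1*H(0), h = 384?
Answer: -55296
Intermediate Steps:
r = 0 (r = 1*0 = 0)
(h + r)*(-144) = (384 + 0)*(-144) = 384*(-144) = -55296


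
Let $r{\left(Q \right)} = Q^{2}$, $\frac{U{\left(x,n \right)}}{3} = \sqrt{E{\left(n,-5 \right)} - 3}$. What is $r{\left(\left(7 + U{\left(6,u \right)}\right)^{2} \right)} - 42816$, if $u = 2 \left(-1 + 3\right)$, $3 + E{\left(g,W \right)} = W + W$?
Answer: $-62015 - 31920 i \approx -62015.0 - 31920.0 i$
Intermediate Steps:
$E{\left(g,W \right)} = -3 + 2 W$ ($E{\left(g,W \right)} = -3 + \left(W + W\right) = -3 + 2 W$)
$u = 4$ ($u = 2 \cdot 2 = 4$)
$U{\left(x,n \right)} = 12 i$ ($U{\left(x,n \right)} = 3 \sqrt{\left(-3 + 2 \left(-5\right)\right) - 3} = 3 \sqrt{\left(-3 - 10\right) - 3} = 3 \sqrt{-13 - 3} = 3 \sqrt{-16} = 3 \cdot 4 i = 12 i$)
$r{\left(\left(7 + U{\left(6,u \right)}\right)^{2} \right)} - 42816 = \left(\left(7 + 12 i\right)^{2}\right)^{2} - 42816 = \left(7 + 12 i\right)^{4} - 42816 = -42816 + \left(7 + 12 i\right)^{4}$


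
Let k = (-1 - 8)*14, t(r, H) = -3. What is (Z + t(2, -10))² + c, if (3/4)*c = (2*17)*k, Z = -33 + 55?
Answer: -5351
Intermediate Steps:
k = -126 (k = -9*14 = -126)
Z = 22
c = -5712 (c = 4*((2*17)*(-126))/3 = 4*(34*(-126))/3 = (4/3)*(-4284) = -5712)
(Z + t(2, -10))² + c = (22 - 3)² - 5712 = 19² - 5712 = 361 - 5712 = -5351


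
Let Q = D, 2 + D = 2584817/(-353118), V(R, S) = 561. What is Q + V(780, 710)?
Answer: 194808145/353118 ≈ 551.68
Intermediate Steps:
D = -3291053/353118 (D = -2 + 2584817/(-353118) = -2 + 2584817*(-1/353118) = -2 - 2584817/353118 = -3291053/353118 ≈ -9.3200)
Q = -3291053/353118 ≈ -9.3200
Q + V(780, 710) = -3291053/353118 + 561 = 194808145/353118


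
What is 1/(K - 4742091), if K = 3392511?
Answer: -1/1349580 ≈ -7.4097e-7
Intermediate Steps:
1/(K - 4742091) = 1/(3392511 - 4742091) = 1/(-1349580) = -1/1349580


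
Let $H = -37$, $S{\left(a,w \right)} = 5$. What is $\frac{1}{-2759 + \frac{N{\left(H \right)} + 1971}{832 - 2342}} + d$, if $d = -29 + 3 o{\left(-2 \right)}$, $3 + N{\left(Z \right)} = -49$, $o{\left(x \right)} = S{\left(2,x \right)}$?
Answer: $- \frac{58353636}{4168009} \approx -14.0$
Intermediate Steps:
$o{\left(x \right)} = 5$
$N{\left(Z \right)} = -52$ ($N{\left(Z \right)} = -3 - 49 = -52$)
$d = -14$ ($d = -29 + 3 \cdot 5 = -29 + 15 = -14$)
$\frac{1}{-2759 + \frac{N{\left(H \right)} + 1971}{832 - 2342}} + d = \frac{1}{-2759 + \frac{-52 + 1971}{832 - 2342}} - 14 = \frac{1}{-2759 + \frac{1919}{-1510}} - 14 = \frac{1}{-2759 + 1919 \left(- \frac{1}{1510}\right)} - 14 = \frac{1}{-2759 - \frac{1919}{1510}} - 14 = \frac{1}{- \frac{4168009}{1510}} - 14 = - \frac{1510}{4168009} - 14 = - \frac{58353636}{4168009}$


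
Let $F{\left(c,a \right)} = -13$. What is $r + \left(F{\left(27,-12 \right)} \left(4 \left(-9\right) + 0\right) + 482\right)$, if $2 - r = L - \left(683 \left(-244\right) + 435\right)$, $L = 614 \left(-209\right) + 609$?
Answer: $-37548$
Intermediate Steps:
$L = -127717$ ($L = -128326 + 609 = -127717$)
$r = -38498$ ($r = 2 - \left(-127717 - \left(683 \left(-244\right) + 435\right)\right) = 2 - \left(-127717 - \left(-166652 + 435\right)\right) = 2 - \left(-127717 - -166217\right) = 2 - \left(-127717 + 166217\right) = 2 - 38500 = -38498$)
$r + \left(F{\left(27,-12 \right)} \left(4 \left(-9\right) + 0\right) + 482\right) = -38498 + \left(- 13 \left(4 \left(-9\right) + 0\right) + 482\right) = -38498 + \left(- 13 \left(-36 + 0\right) + 482\right) = -38498 + \left(\left(-13\right) \left(-36\right) + 482\right) = -38498 + \left(468 + 482\right) = -38498 + 950 = -37548$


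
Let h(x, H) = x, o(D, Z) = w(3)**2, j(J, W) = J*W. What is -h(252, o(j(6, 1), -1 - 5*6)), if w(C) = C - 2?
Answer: -252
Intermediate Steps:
w(C) = -2 + C
o(D, Z) = 1 (o(D, Z) = (-2 + 3)**2 = 1**2 = 1)
-h(252, o(j(6, 1), -1 - 5*6)) = -1*252 = -252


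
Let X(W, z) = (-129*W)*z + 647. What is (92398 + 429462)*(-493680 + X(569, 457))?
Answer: -17762700159400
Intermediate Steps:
X(W, z) = 647 - 129*W*z (X(W, z) = -129*W*z + 647 = 647 - 129*W*z)
(92398 + 429462)*(-493680 + X(569, 457)) = (92398 + 429462)*(-493680 + (647 - 129*569*457)) = 521860*(-493680 + (647 - 33544257)) = 521860*(-493680 - 33543610) = 521860*(-34037290) = -17762700159400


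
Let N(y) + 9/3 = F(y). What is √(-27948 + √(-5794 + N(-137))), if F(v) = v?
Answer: √(-27948 + I*√5934) ≈ 0.23 + 167.18*I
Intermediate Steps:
N(y) = -3 + y
√(-27948 + √(-5794 + N(-137))) = √(-27948 + √(-5794 + (-3 - 137))) = √(-27948 + √(-5794 - 140)) = √(-27948 + √(-5934)) = √(-27948 + I*√5934)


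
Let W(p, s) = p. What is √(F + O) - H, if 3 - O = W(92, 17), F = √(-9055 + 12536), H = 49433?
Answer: -49433 + I*√30 ≈ -49433.0 + 5.4772*I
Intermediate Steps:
F = 59 (F = √3481 = 59)
O = -89 (O = 3 - 1*92 = 3 - 92 = -89)
√(F + O) - H = √(59 - 89) - 1*49433 = √(-30) - 49433 = I*√30 - 49433 = -49433 + I*√30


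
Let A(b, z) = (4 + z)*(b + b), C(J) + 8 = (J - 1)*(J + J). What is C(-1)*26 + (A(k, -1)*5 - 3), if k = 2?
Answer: -47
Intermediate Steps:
C(J) = -8 + 2*J*(-1 + J) (C(J) = -8 + (J - 1)*(J + J) = -8 + (-1 + J)*(2*J) = -8 + 2*J*(-1 + J))
A(b, z) = 2*b*(4 + z) (A(b, z) = (4 + z)*(2*b) = 2*b*(4 + z))
C(-1)*26 + (A(k, -1)*5 - 3) = (-8 - 2*(-1) + 2*(-1)²)*26 + ((2*2*(4 - 1))*5 - 3) = (-8 + 2 + 2*1)*26 + ((2*2*3)*5 - 3) = (-8 + 2 + 2)*26 + (12*5 - 3) = -4*26 + (60 - 3) = -104 + 57 = -47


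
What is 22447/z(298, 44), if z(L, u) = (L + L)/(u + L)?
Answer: 3838437/298 ≈ 12881.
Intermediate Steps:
z(L, u) = 2*L/(L + u) (z(L, u) = (2*L)/(L + u) = 2*L/(L + u))
22447/z(298, 44) = 22447/((2*298/(298 + 44))) = 22447/((2*298/342)) = 22447/((2*298*(1/342))) = 22447/(298/171) = 22447*(171/298) = 3838437/298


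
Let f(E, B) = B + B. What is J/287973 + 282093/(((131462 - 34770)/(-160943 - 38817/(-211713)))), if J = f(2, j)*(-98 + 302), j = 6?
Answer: -51258918205447431845/109168182635302 ≈ -4.6954e+5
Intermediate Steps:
f(E, B) = 2*B
J = 2448 (J = (2*6)*(-98 + 302) = 12*204 = 2448)
J/287973 + 282093/(((131462 - 34770)/(-160943 - 38817/(-211713)))) = 2448/287973 + 282093/(((131462 - 34770)/(-160943 - 38817/(-211713)))) = 2448*(1/287973) + 282093/((96692/(-160943 - 38817*(-1/211713)))) = 272/31997 + 282093/((96692/(-160943 + 12939/70571))) = 272/31997 + 282093/((96692/(-11357895514/70571))) = 272/31997 + 282093/((96692*(-70571/11357895514))) = 272/31997 + 282093/(-3411825566/5678947757) = 272/31997 + 282093*(-5678947757/3411825566) = 272/31997 - 1601991409615401/3411825566 = -51258918205447431845/109168182635302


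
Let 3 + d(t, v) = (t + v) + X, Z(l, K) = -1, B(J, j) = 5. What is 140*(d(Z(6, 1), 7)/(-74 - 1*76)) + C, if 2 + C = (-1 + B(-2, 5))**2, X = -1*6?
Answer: 84/5 ≈ 16.800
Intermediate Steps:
X = -6
d(t, v) = -9 + t + v (d(t, v) = -3 + ((t + v) - 6) = -3 + (-6 + t + v) = -9 + t + v)
C = 14 (C = -2 + (-1 + 5)**2 = -2 + 4**2 = -2 + 16 = 14)
140*(d(Z(6, 1), 7)/(-74 - 1*76)) + C = 140*((-9 - 1 + 7)/(-74 - 1*76)) + 14 = 140*(-3/(-74 - 76)) + 14 = 140*(-3/(-150)) + 14 = 140*(-3*(-1/150)) + 14 = 140*(1/50) + 14 = 14/5 + 14 = 84/5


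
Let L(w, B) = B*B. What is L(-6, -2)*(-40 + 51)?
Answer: 44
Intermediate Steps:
L(w, B) = B²
L(-6, -2)*(-40 + 51) = (-2)²*(-40 + 51) = 4*11 = 44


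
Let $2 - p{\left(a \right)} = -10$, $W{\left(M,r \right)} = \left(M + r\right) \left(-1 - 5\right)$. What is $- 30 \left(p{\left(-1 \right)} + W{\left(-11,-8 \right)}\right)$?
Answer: $-3780$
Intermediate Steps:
$W{\left(M,r \right)} = - 6 M - 6 r$ ($W{\left(M,r \right)} = \left(M + r\right) \left(-6\right) = - 6 M - 6 r$)
$p{\left(a \right)} = 12$ ($p{\left(a \right)} = 2 - -10 = 2 + 10 = 12$)
$- 30 \left(p{\left(-1 \right)} + W{\left(-11,-8 \right)}\right) = - 30 \left(12 - -114\right) = - 30 \left(12 + \left(66 + 48\right)\right) = - 30 \left(12 + 114\right) = \left(-30\right) 126 = -3780$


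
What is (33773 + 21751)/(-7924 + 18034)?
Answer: 9254/1685 ≈ 5.4920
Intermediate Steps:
(33773 + 21751)/(-7924 + 18034) = 55524/10110 = 55524*(1/10110) = 9254/1685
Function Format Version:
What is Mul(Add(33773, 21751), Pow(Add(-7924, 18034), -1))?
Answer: Rational(9254, 1685) ≈ 5.4920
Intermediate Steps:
Mul(Add(33773, 21751), Pow(Add(-7924, 18034), -1)) = Mul(55524, Pow(10110, -1)) = Mul(55524, Rational(1, 10110)) = Rational(9254, 1685)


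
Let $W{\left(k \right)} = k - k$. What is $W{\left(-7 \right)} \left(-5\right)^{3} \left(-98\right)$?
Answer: $0$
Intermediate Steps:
$W{\left(k \right)} = 0$
$W{\left(-7 \right)} \left(-5\right)^{3} \left(-98\right) = 0 \left(-5\right)^{3} \left(-98\right) = 0 \left(-125\right) \left(-98\right) = 0 \left(-98\right) = 0$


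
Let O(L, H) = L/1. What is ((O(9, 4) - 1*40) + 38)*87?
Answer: 609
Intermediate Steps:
O(L, H) = L (O(L, H) = L*1 = L)
((O(9, 4) - 1*40) + 38)*87 = ((9 - 1*40) + 38)*87 = ((9 - 40) + 38)*87 = (-31 + 38)*87 = 7*87 = 609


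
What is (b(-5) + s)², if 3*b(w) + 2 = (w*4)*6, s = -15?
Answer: 27889/9 ≈ 3098.8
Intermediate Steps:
b(w) = -⅔ + 8*w (b(w) = -⅔ + ((w*4)*6)/3 = -⅔ + ((4*w)*6)/3 = -⅔ + (24*w)/3 = -⅔ + 8*w)
(b(-5) + s)² = ((-⅔ + 8*(-5)) - 15)² = ((-⅔ - 40) - 15)² = (-122/3 - 15)² = (-167/3)² = 27889/9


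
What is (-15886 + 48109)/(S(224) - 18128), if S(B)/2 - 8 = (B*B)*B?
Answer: 10741/7486912 ≈ 0.0014346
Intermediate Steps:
S(B) = 16 + 2*B**3 (S(B) = 16 + 2*((B*B)*B) = 16 + 2*(B**2*B) = 16 + 2*B**3)
(-15886 + 48109)/(S(224) - 18128) = (-15886 + 48109)/((16 + 2*224**3) - 18128) = 32223/((16 + 2*11239424) - 18128) = 32223/((16 + 22478848) - 18128) = 32223/(22478864 - 18128) = 32223/22460736 = 32223*(1/22460736) = 10741/7486912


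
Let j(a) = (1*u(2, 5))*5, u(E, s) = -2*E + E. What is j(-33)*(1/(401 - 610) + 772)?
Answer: -1613470/209 ≈ -7720.0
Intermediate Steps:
u(E, s) = -E
j(a) = -10 (j(a) = (1*(-1*2))*5 = (1*(-2))*5 = -2*5 = -10)
j(-33)*(1/(401 - 610) + 772) = -10*(1/(401 - 610) + 772) = -10*(1/(-209) + 772) = -10*(-1/209 + 772) = -10*161347/209 = -1613470/209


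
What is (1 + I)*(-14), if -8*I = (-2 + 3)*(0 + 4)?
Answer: -7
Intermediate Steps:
I = -½ (I = -(-2 + 3)*(0 + 4)/8 = -4/8 = -⅛*4 = -½ ≈ -0.50000)
(1 + I)*(-14) = (1 - ½)*(-14) = (½)*(-14) = -7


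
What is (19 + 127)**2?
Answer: 21316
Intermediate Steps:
(19 + 127)**2 = 146**2 = 21316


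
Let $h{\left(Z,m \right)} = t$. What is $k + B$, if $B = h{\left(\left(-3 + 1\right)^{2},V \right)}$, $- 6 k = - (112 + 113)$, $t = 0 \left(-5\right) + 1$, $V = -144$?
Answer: $\frac{77}{2} \approx 38.5$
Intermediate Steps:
$t = 1$ ($t = 0 + 1 = 1$)
$h{\left(Z,m \right)} = 1$
$k = \frac{75}{2}$ ($k = - \frac{\left(-1\right) \left(112 + 113\right)}{6} = - \frac{\left(-1\right) 225}{6} = \left(- \frac{1}{6}\right) \left(-225\right) = \frac{75}{2} \approx 37.5$)
$B = 1$
$k + B = \frac{75}{2} + 1 = \frac{77}{2}$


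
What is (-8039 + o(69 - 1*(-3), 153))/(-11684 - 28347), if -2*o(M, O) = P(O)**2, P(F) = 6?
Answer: 8057/40031 ≈ 0.20127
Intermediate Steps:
o(M, O) = -18 (o(M, O) = -1/2*6**2 = -1/2*36 = -18)
(-8039 + o(69 - 1*(-3), 153))/(-11684 - 28347) = (-8039 - 18)/(-11684 - 28347) = -8057/(-40031) = -8057*(-1/40031) = 8057/40031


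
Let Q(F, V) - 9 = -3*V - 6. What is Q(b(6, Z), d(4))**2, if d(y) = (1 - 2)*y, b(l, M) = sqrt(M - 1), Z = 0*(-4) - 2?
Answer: 225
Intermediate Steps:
Z = -2 (Z = 0 - 2 = -2)
b(l, M) = sqrt(-1 + M)
d(y) = -y
Q(F, V) = 3 - 3*V (Q(F, V) = 9 + (-3*V - 6) = 9 + (-6 - 3*V) = 3 - 3*V)
Q(b(6, Z), d(4))**2 = (3 - (-3)*4)**2 = (3 - 3*(-4))**2 = (3 + 12)**2 = 15**2 = 225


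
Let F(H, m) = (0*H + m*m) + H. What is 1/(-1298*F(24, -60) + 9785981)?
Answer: 1/5082029 ≈ 1.9677e-7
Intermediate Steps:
F(H, m) = H + m**2 (F(H, m) = (0 + m**2) + H = m**2 + H = H + m**2)
1/(-1298*F(24, -60) + 9785981) = 1/(-1298*(24 + (-60)**2) + 9785981) = 1/(-1298*(24 + 3600) + 9785981) = 1/(-1298*3624 + 9785981) = 1/(-4703952 + 9785981) = 1/5082029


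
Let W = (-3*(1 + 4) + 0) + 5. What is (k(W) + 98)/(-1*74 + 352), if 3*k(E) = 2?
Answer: 148/417 ≈ 0.35492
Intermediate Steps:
W = -10 (W = (-3*5 + 0) + 5 = (-15 + 0) + 5 = -15 + 5 = -10)
k(E) = 2/3 (k(E) = (1/3)*2 = 2/3)
(k(W) + 98)/(-1*74 + 352) = (2/3 + 98)/(-1*74 + 352) = 296/(3*(-74 + 352)) = (296/3)/278 = (296/3)*(1/278) = 148/417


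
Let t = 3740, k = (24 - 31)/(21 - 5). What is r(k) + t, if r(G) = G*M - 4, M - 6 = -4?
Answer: 29881/8 ≈ 3735.1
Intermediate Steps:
M = 2 (M = 6 - 4 = 2)
k = -7/16 ≈ -0.43750
r(G) = -4 + 2*G (r(G) = G*2 - 4 = 2*G - 4 = -4 + 2*G)
r(k) + t = (-4 + 2*(-7/16)) + 3740 = (-4 - 7/8) + 3740 = -39/8 + 3740 = 29881/8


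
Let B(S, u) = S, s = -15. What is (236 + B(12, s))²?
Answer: 61504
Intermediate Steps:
(236 + B(12, s))² = (236 + 12)² = 248² = 61504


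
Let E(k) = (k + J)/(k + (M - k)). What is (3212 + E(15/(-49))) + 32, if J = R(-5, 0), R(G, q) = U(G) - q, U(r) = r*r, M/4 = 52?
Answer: 16532029/5096 ≈ 3244.1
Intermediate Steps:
M = 208 (M = 4*52 = 208)
U(r) = r²
R(G, q) = G² - q
J = 25 (J = (-5)² - 1*0 = 25 + 0 = 25)
E(k) = 25/208 + k/208 (E(k) = (k + 25)/(k + (208 - k)) = (25 + k)/208 = (25 + k)*(1/208) = 25/208 + k/208)
(3212 + E(15/(-49))) + 32 = (3212 + (25/208 + (15/(-49))/208)) + 32 = (3212 + (25/208 + (15*(-1/49))/208)) + 32 = (3212 + (25/208 + (1/208)*(-15/49))) + 32 = (3212 + (25/208 - 15/10192)) + 32 = (3212 + 605/5096) + 32 = 16368957/5096 + 32 = 16532029/5096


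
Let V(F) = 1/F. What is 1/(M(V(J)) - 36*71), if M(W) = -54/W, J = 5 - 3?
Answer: -1/2664 ≈ -0.00037538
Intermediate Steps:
J = 2
1/(M(V(J)) - 36*71) = 1/(-54/(1/2) - 36*71) = 1/(-54/½ - 2556) = 1/(-54*2 - 2556) = 1/(-108 - 2556) = 1/(-2664) = -1/2664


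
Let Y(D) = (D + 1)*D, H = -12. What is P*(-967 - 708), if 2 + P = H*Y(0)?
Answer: 3350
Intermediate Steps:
Y(D) = D*(1 + D) (Y(D) = (1 + D)*D = D*(1 + D))
P = -2 (P = -2 - 0*(1 + 0) = -2 - 0 = -2 - 12*0 = -2 + 0 = -2)
P*(-967 - 708) = -2*(-967 - 708) = -2*(-1675) = 3350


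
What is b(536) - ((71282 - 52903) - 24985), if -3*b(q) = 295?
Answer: 19523/3 ≈ 6507.7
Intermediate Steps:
b(q) = -295/3 (b(q) = -1/3*295 = -295/3)
b(536) - ((71282 - 52903) - 24985) = -295/3 - ((71282 - 52903) - 24985) = -295/3 - (18379 - 24985) = -295/3 - 1*(-6606) = -295/3 + 6606 = 19523/3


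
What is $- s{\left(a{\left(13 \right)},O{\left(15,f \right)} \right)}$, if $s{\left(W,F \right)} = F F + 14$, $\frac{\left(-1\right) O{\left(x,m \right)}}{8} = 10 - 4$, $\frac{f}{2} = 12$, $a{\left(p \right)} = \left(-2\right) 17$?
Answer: $-2318$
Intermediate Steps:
$a{\left(p \right)} = -34$
$f = 24$ ($f = 2 \cdot 12 = 24$)
$O{\left(x,m \right)} = -48$ ($O{\left(x,m \right)} = - 8 \left(10 - 4\right) = \left(-8\right) 6 = -48$)
$s{\left(W,F \right)} = 14 + F^{2}$ ($s{\left(W,F \right)} = F^{2} + 14 = 14 + F^{2}$)
$- s{\left(a{\left(13 \right)},O{\left(15,f \right)} \right)} = - (14 + \left(-48\right)^{2}) = - (14 + 2304) = \left(-1\right) 2318 = -2318$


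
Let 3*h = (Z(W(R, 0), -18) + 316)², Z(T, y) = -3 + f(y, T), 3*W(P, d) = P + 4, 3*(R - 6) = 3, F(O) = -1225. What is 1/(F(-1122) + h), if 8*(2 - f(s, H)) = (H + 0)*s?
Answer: 16/537683 ≈ 2.9757e-5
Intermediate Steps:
f(s, H) = 2 - H*s/8 (f(s, H) = 2 - (H + 0)*s/8 = 2 - H*s/8)
R = 7 (R = 6 + (⅓)*3 = 6 + 1 = 7)
W(P, d) = 4/3 + P/3 (W(P, d) = (P + 4)/3 = (4 + P)/3 = 4/3 + P/3)
Z(T, y) = -1 - T*y/8 (Z(T, y) = -3 + (2 - T*y/8) = -1 - T*y/8)
h = 557283/16 (h = ((-1 - ⅛*(4/3 + (⅓)*7)*(-18)) + 316)²/3 = ((-1 - ⅛*(4/3 + 7/3)*(-18)) + 316)²/3 = ((-1 - ⅛*11/3*(-18)) + 316)²/3 = ((-1 + 33/4) + 316)²/3 = (29/4 + 316)²/3 = (1293/4)²/3 = (⅓)*(1671849/16) = 557283/16 ≈ 34830.)
1/(F(-1122) + h) = 1/(-1225 + 557283/16) = 1/(537683/16) = 16/537683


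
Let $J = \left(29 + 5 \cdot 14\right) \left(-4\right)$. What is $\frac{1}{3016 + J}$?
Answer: $\frac{1}{2620} \approx 0.00038168$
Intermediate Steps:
$J = -396$ ($J = \left(29 + 70\right) \left(-4\right) = 99 \left(-4\right) = -396$)
$\frac{1}{3016 + J} = \frac{1}{3016 - 396} = \frac{1}{2620}$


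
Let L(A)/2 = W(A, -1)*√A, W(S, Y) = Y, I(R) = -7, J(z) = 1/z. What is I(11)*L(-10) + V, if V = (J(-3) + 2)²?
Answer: 25/9 + 14*I*√10 ≈ 2.7778 + 44.272*I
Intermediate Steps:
J(z) = 1/z
V = 25/9 (V = (1/(-3) + 2)² = (-⅓ + 2)² = (5/3)² = 25/9 ≈ 2.7778)
L(A) = -2*√A (L(A) = 2*(-√A) = -2*√A)
I(11)*L(-10) + V = -(-14)*√(-10) + 25/9 = -(-14)*I*√10 + 25/9 = 14*I*√10 + 25/9 = 25/9 + 14*I*√10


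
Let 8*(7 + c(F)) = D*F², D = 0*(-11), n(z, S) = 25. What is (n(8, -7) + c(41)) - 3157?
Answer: -3139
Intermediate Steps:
D = 0
c(F) = -7 (c(F) = -7 + (0*F²)/8 = -7 + (⅛)*0 = -7 + 0 = -7)
(n(8, -7) + c(41)) - 3157 = (25 - 7) - 3157 = 18 - 3157 = -3139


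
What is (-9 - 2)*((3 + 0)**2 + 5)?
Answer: -154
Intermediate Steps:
(-9 - 2)*((3 + 0)**2 + 5) = -11*(3**2 + 5) = -11*(9 + 5) = -11*14 = -154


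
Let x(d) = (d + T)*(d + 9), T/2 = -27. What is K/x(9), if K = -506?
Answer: 253/405 ≈ 0.62469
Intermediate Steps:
T = -54 (T = 2*(-27) = -54)
x(d) = (-54 + d)*(9 + d) (x(d) = (d - 54)*(d + 9) = (-54 + d)*(9 + d))
K/x(9) = -506/(-486 + 9**2 - 45*9) = -506/(-486 + 81 - 405) = -506/(-810) = -506*(-1/810) = 253/405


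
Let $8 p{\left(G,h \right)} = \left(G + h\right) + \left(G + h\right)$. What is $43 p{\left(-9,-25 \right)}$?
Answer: $- \frac{731}{2} \approx -365.5$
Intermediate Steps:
$p{\left(G,h \right)} = \frac{G}{4} + \frac{h}{4}$ ($p{\left(G,h \right)} = \frac{\left(G + h\right) + \left(G + h\right)}{8} = \frac{2 G + 2 h}{8} = \frac{G}{4} + \frac{h}{4}$)
$43 p{\left(-9,-25 \right)} = 43 \left(\frac{1}{4} \left(-9\right) + \frac{1}{4} \left(-25\right)\right) = 43 \left(- \frac{9}{4} - \frac{25}{4}\right) = 43 \left(- \frac{17}{2}\right) = - \frac{731}{2}$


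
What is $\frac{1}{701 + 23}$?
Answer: $\frac{1}{724} \approx 0.0013812$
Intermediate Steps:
$\frac{1}{701 + 23} = \frac{1}{724}$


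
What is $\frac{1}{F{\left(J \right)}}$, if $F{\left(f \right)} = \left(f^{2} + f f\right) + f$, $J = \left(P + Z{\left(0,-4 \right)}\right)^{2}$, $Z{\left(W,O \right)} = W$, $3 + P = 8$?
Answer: $\frac{1}{1275} \approx 0.00078431$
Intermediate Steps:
$P = 5$ ($P = -3 + 8 = 5$)
$J = 25$ ($J = \left(5 + 0\right)^{2} = 5^{2} = 25$)
$F{\left(f \right)} = f + 2 f^{2}$ ($F{\left(f \right)} = \left(f^{2} + f^{2}\right) + f = 2 f^{2} + f = f + 2 f^{2}$)
$\frac{1}{F{\left(J \right)}} = \frac{1}{25 \left(1 + 2 \cdot 25\right)} = \frac{1}{25 \left(1 + 50\right)} = \frac{1}{25 \cdot 51} = \frac{1}{1275}$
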